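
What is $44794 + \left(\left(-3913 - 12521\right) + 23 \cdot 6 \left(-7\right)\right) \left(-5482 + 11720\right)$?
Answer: $-108496406$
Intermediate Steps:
$44794 + \left(\left(-3913 - 12521\right) + 23 \cdot 6 \left(-7\right)\right) \left(-5482 + 11720\right) = 44794 + \left(-16434 + 138 \left(-7\right)\right) 6238 = 44794 + \left(-16434 - 966\right) 6238 = 44794 - 108541200 = -108496406$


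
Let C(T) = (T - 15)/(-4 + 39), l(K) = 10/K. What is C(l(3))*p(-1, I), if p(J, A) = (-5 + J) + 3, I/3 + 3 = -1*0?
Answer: 1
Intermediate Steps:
I = -9 (I = -9 + 3*(-1*0) = -9 + 3*0 = -9 + 0 = -9)
p(J, A) = -2 + J
C(T) = -3/7 + T/35 (C(T) = (-15 + T)/35 = (-15 + T)*(1/35) = -3/7 + T/35)
C(l(3))*p(-1, I) = (-3/7 + (10/3)/35)*(-2 - 1) = (-3/7 + (10*(1/3))/35)*(-3) = (-3/7 + (1/35)*(10/3))*(-3) = (-3/7 + 2/21)*(-3) = -1/3*(-3) = 1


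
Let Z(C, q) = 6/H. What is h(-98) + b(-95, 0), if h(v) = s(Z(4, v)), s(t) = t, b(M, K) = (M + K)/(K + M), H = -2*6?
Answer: ½ ≈ 0.50000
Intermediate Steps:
H = -12
b(M, K) = 1 (b(M, K) = (K + M)/(K + M) = 1)
Z(C, q) = -½ (Z(C, q) = 6/(-12) = 6*(-1/12) = -½)
h(v) = -½
h(-98) + b(-95, 0) = -½ + 1 = ½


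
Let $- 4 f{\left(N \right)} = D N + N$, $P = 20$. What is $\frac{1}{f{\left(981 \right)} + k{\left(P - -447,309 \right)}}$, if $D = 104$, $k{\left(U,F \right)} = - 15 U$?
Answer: $- \frac{4}{131025} \approx -3.0529 \cdot 10^{-5}$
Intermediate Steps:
$f{\left(N \right)} = - \frac{105 N}{4}$ ($f{\left(N \right)} = - \frac{104 N + N}{4} = - \frac{105 N}{4}$)
$\frac{1}{f{\left(981 \right)} + k{\left(P - -447,309 \right)}} = \frac{1}{\left(- \frac{105}{4}\right) 981 - 15 \left(20 - -447\right)} = \frac{1}{- \frac{103005}{4} - 15 \left(20 + 447\right)} = \frac{1}{- \frac{103005}{4} - 7005} = \frac{1}{- \frac{131025}{4}} = - \frac{4}{131025}$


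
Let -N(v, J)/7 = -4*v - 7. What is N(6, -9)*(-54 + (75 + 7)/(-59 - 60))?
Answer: -201748/17 ≈ -11868.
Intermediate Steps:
N(v, J) = 49 + 28*v (N(v, J) = -7*(-4*v - 7) = -7*(-7 - 4*v) = 49 + 28*v)
N(6, -9)*(-54 + (75 + 7)/(-59 - 60)) = (49 + 28*6)*(-54 + (75 + 7)/(-59 - 60)) = (49 + 168)*(-54 + 82/(-119)) = 217*(-54 + 82*(-1/119)) = 217*(-54 - 82/119) = 217*(-6508/119) = -201748/17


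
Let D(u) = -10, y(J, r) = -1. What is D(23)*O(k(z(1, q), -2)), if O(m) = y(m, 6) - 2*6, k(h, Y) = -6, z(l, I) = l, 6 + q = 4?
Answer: 130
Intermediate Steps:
q = -2 (q = -6 + 4 = -2)
O(m) = -13 (O(m) = -1 - 2*6 = -1 - 12 = -13)
D(23)*O(k(z(1, q), -2)) = -10*(-13) = 130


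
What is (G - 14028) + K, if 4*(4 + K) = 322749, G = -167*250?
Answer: 99621/4 ≈ 24905.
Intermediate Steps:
G = -41750
K = 322733/4 (K = -4 + (¼)*322749 = -4 + 322749/4 = 322733/4 ≈ 80683.)
(G - 14028) + K = (-41750 - 14028) + 322733/4 = -55778 + 322733/4 = 99621/4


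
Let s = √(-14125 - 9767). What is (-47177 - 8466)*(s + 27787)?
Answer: -1546152041 - 111286*I*√5973 ≈ -1.5462e+9 - 8.6008e+6*I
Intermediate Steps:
s = 2*I*√5973 (s = √(-23892) = 2*I*√5973 ≈ 154.57*I)
(-47177 - 8466)*(s + 27787) = (-47177 - 8466)*(2*I*√5973 + 27787) = -55643*(27787 + 2*I*√5973) = -1546152041 - 111286*I*√5973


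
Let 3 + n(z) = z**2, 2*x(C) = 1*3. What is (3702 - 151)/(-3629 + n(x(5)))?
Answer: -14204/14519 ≈ -0.97830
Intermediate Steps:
x(C) = 3/2 (x(C) = (1*3)/2 = (1/2)*3 = 3/2)
n(z) = -3 + z**2
(3702 - 151)/(-3629 + n(x(5))) = (3702 - 151)/(-3629 + (-3 + (3/2)**2)) = 3551/(-3629 + (-3 + 9/4)) = 3551/(-3629 - 3/4) = 3551/(-14519/4) = 3551*(-4/14519) = -14204/14519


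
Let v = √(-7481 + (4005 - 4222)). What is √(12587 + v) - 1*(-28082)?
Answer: 28082 + √(12587 + I*√7698) ≈ 28194.0 + 0.39102*I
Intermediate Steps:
v = I*√7698 (v = √(-7481 - 217) = √(-7698) = I*√7698 ≈ 87.738*I)
√(12587 + v) - 1*(-28082) = √(12587 + I*√7698) - 1*(-28082) = √(12587 + I*√7698) + 28082 = 28082 + √(12587 + I*√7698)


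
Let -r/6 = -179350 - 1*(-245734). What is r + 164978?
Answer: -233326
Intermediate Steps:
r = -398304 (r = -6*(-179350 - 1*(-245734)) = -6*(-179350 + 245734) = -6*66384 = -398304)
r + 164978 = -398304 + 164978 = -233326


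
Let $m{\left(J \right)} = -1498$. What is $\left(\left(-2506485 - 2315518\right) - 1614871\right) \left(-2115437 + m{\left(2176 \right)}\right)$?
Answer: $13626443861190$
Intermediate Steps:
$\left(\left(-2506485 - 2315518\right) - 1614871\right) \left(-2115437 + m{\left(2176 \right)}\right) = \left(\left(-2506485 - 2315518\right) - 1614871\right) \left(-2115437 - 1498\right) = \left(\left(-2506485 - 2315518\right) - 1614871\right) \left(-2116935\right) = \left(-4822003 - 1614871\right) \left(-2116935\right) = \left(-6436874\right) \left(-2116935\right) = 13626443861190$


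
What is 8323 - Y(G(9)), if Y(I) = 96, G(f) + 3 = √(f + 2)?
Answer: 8227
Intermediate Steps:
G(f) = -3 + √(2 + f) (G(f) = -3 + √(f + 2) = -3 + √(2 + f))
8323 - Y(G(9)) = 8323 - 1*96 = 8323 - 96 = 8227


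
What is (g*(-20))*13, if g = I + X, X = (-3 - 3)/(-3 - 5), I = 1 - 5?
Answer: 845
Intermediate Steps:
I = -4 (I = 1 - 1*5 = 1 - 5 = -4)
X = ¾ (X = -6/(-8) = -6*(-⅛) = ¾ ≈ 0.75000)
g = -13/4 (g = -4 + ¾ = -13/4 ≈ -3.2500)
(g*(-20))*13 = -13/4*(-20)*13 = 65*13 = 845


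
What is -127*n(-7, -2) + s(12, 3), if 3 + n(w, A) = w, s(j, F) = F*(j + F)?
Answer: 1315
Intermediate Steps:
s(j, F) = F*(F + j)
n(w, A) = -3 + w
-127*n(-7, -2) + s(12, 3) = -127*(-3 - 7) + 3*(3 + 12) = -127*(-10) + 3*15 = 1270 + 45 = 1315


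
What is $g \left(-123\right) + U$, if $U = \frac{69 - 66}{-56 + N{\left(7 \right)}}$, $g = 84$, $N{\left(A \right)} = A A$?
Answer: $- \frac{72327}{7} \approx -10332.0$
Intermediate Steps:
$N{\left(A \right)} = A^{2}$
$U = - \frac{3}{7}$ ($U = \frac{69 - 66}{-56 + 7^{2}} = \frac{3}{-56 + 49} = \frac{3}{-7} = 3 \left(- \frac{1}{7}\right) = - \frac{3}{7} \approx -0.42857$)
$g \left(-123\right) + U = 84 \left(-123\right) - \frac{3}{7} = -10332 - \frac{3}{7} = - \frac{72327}{7}$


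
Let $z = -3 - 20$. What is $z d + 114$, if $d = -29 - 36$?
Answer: $1609$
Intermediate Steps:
$z = -23$ ($z = -3 - 20 = -23$)
$d = -65$
$z d + 114 = \left(-23\right) \left(-65\right) + 114 = 1495 + 114 = 1609$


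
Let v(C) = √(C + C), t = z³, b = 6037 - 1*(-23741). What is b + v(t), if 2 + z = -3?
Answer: 29778 + 5*I*√10 ≈ 29778.0 + 15.811*I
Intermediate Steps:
z = -5 (z = -2 - 3 = -5)
b = 29778 (b = 6037 + 23741 = 29778)
t = -125 (t = (-5)³ = -125)
v(C) = √2*√C (v(C) = √(2*C) = √2*√C)
b + v(t) = 29778 + √2*√(-125) = 29778 + √2*(5*I*√5) = 29778 + 5*I*√10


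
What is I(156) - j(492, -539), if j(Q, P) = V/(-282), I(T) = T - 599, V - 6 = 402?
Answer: -20753/47 ≈ -441.55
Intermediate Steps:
V = 408 (V = 6 + 402 = 408)
I(T) = -599 + T
j(Q, P) = -68/47 (j(Q, P) = 408/(-282) = 408*(-1/282) = -68/47)
I(156) - j(492, -539) = (-599 + 156) - 1*(-68/47) = -443 + 68/47 = -20753/47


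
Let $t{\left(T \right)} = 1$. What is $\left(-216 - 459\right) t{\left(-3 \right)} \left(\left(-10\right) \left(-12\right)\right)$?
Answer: $-81000$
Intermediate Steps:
$\left(-216 - 459\right) t{\left(-3 \right)} \left(\left(-10\right) \left(-12\right)\right) = \left(-216 - 459\right) 1 \left(\left(-10\right) \left(-12\right)\right) = - 675 \cdot 1 \cdot 120 = \left(-675\right) 120 = -81000$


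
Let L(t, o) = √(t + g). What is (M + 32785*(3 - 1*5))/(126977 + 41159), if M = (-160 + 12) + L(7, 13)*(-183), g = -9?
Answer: -32859/84068 - 183*I*√2/168136 ≈ -0.39086 - 0.0015392*I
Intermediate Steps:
L(t, o) = √(-9 + t) (L(t, o) = √(t - 9) = √(-9 + t))
M = -148 - 183*I*√2 (M = (-160 + 12) + √(-9 + 7)*(-183) = -148 + √(-2)*(-183) = -148 + (I*√2)*(-183) = -148 - 183*I*√2 ≈ -148.0 - 258.8*I)
(M + 32785*(3 - 1*5))/(126977 + 41159) = ((-148 - 183*I*√2) + 32785*(3 - 1*5))/(126977 + 41159) = ((-148 - 183*I*√2) + 32785*(3 - 5))/168136 = ((-148 - 183*I*√2) + 32785*(-2))*(1/168136) = ((-148 - 183*I*√2) - 65570)*(1/168136) = (-65718 - 183*I*√2)*(1/168136) = -32859/84068 - 183*I*√2/168136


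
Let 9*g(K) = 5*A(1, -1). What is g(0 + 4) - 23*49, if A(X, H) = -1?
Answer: -10148/9 ≈ -1127.6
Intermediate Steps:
g(K) = -5/9 (g(K) = (5*(-1))/9 = (⅑)*(-5) = -5/9)
g(0 + 4) - 23*49 = -5/9 - 23*49 = -5/9 - 1127 = -10148/9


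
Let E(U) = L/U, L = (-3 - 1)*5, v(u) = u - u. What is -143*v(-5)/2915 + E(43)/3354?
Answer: -10/72111 ≈ -0.00013868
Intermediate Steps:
v(u) = 0
L = -20 (L = -4*5 = -20)
E(U) = -20/U
-143*v(-5)/2915 + E(43)/3354 = -143*0/2915 - 20/43/3354 = 0*(1/2915) - 20*1/43*(1/3354) = 0 - 20/43*1/3354 = 0 - 10/72111 = -10/72111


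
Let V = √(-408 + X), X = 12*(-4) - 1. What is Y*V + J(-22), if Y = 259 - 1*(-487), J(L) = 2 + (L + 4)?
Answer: -16 + 746*I*√457 ≈ -16.0 + 15948.0*I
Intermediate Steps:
J(L) = 6 + L (J(L) = 2 + (4 + L) = 6 + L)
Y = 746 (Y = 259 + 487 = 746)
X = -49 (X = -48 - 1 = -49)
V = I*√457 (V = √(-408 - 49) = √(-457) = I*√457 ≈ 21.378*I)
Y*V + J(-22) = 746*(I*√457) + (6 - 22) = 746*I*√457 - 16 = -16 + 746*I*√457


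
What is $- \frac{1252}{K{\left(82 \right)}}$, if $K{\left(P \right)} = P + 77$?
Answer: $- \frac{1252}{159} \approx -7.8742$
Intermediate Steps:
$K{\left(P \right)} = 77 + P$
$- \frac{1252}{K{\left(82 \right)}} = - \frac{1252}{77 + 82} = - \frac{1252}{159}$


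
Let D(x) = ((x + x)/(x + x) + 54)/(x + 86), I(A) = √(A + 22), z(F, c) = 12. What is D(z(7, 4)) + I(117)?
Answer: 55/98 + √139 ≈ 12.351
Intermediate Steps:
I(A) = √(22 + A)
D(x) = 55/(86 + x) (D(x) = ((2*x)/((2*x)) + 54)/(86 + x) = ((2*x)*(1/(2*x)) + 54)/(86 + x) = (1 + 54)/(86 + x) = 55/(86 + x))
D(z(7, 4)) + I(117) = 55/(86 + 12) + √(22 + 117) = 55/98 + √139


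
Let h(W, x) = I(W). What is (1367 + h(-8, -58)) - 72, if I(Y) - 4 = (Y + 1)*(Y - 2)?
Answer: 1369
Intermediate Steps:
I(Y) = 4 + (1 + Y)*(-2 + Y) (I(Y) = 4 + (Y + 1)*(Y - 2) = 4 + (1 + Y)*(-2 + Y))
h(W, x) = 2 + W² - W
(1367 + h(-8, -58)) - 72 = (1367 + (2 + (-8)² - 1*(-8))) - 72 = (1367 + (2 + 64 + 8)) - 72 = (1367 + 74) - 72 = 1441 - 72 = 1369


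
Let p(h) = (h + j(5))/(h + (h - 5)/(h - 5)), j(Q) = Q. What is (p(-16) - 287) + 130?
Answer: -2344/15 ≈ -156.27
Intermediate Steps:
p(h) = (5 + h)/(1 + h) (p(h) = (h + 5)/(h + (h - 5)/(h - 5)) = (5 + h)/(h + (-5 + h)/(-5 + h)) = (5 + h)/(h + 1) = (5 + h)/(1 + h))
(p(-16) - 287) + 130 = ((5 - 16)/(1 - 16) - 287) + 130 = (-11/(-15) - 287) + 130 = (-1/15*(-11) - 287) + 130 = (11/15 - 287) + 130 = -4294/15 + 130 = -2344/15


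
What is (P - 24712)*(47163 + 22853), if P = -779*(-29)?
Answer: -148503936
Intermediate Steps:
P = 22591
(P - 24712)*(47163 + 22853) = (22591 - 24712)*(47163 + 22853) = -2121*70016 = -148503936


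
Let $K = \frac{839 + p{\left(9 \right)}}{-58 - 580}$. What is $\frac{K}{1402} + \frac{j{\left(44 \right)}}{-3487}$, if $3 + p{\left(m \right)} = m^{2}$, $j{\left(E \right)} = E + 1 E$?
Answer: $- \frac{7446497}{283548892} \approx -0.026262$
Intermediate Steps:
$j{\left(E \right)} = 2 E$ ($j{\left(E \right)} = E + E = 2 E$)
$p{\left(m \right)} = -3 + m^{2}$
$K = - \frac{917}{638}$ ($K = \frac{839 - \left(3 - 9^{2}\right)}{-58 - 580} = \frac{839 + \left(-3 + 81\right)}{-638} = \left(839 + 78\right) \left(- \frac{1}{638}\right) = 917 \left(- \frac{1}{638}\right) = - \frac{917}{638} \approx -1.4373$)
$\frac{K}{1402} + \frac{j{\left(44 \right)}}{-3487} = - \frac{917}{638 \cdot 1402} + \frac{2 \cdot 44}{-3487} = \left(- \frac{917}{638}\right) \frac{1}{1402} + 88 \left(- \frac{1}{3487}\right) = - \frac{917}{894476} - \frac{8}{317} = - \frac{7446497}{283548892}$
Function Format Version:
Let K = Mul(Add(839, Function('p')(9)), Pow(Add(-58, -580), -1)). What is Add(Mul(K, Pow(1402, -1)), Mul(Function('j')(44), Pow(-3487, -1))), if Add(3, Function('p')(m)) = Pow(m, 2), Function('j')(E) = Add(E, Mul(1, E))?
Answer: Rational(-7446497, 283548892) ≈ -0.026262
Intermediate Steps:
Function('j')(E) = Mul(2, E) (Function('j')(E) = Add(E, E) = Mul(2, E))
Function('p')(m) = Add(-3, Pow(m, 2))
K = Rational(-917, 638) (K = Mul(Add(839, Add(-3, Pow(9, 2))), Pow(Add(-58, -580), -1)) = Mul(Add(839, Add(-3, 81)), Pow(-638, -1)) = Mul(Add(839, 78), Rational(-1, 638)) = Mul(917, Rational(-1, 638)) = Rational(-917, 638) ≈ -1.4373)
Add(Mul(K, Pow(1402, -1)), Mul(Function('j')(44), Pow(-3487, -1))) = Add(Mul(Rational(-917, 638), Pow(1402, -1)), Mul(Mul(2, 44), Pow(-3487, -1))) = Add(Mul(Rational(-917, 638), Rational(1, 1402)), Mul(88, Rational(-1, 3487))) = Add(Rational(-917, 894476), Rational(-8, 317)) = Rational(-7446497, 283548892)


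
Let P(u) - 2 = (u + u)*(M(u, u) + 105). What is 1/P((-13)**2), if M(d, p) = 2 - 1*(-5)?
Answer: 1/37858 ≈ 2.6414e-5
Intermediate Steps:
M(d, p) = 7 (M(d, p) = 2 + 5 = 7)
P(u) = 2 + 224*u (P(u) = 2 + (u + u)*(7 + 105) = 2 + (2*u)*112 = 2 + 224*u)
1/P((-13)**2) = 1/(2 + 224*(-13)**2) = 1/(2 + 224*169) = 1/(2 + 37856) = 1/37858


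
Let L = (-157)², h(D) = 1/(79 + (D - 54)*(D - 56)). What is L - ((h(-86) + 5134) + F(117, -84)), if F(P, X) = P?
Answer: 387164681/19959 ≈ 19398.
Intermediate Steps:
h(D) = 1/(79 + (-56 + D)*(-54 + D)) (h(D) = 1/(79 + (-54 + D)*(-56 + D)) = 1/(79 + (-56 + D)*(-54 + D)))
L = 24649
L - ((h(-86) + 5134) + F(117, -84)) = 24649 - ((1/(3103 + (-86)² - 110*(-86)) + 5134) + 117) = 24649 - ((1/(3103 + 7396 + 9460) + 5134) + 117) = 24649 - ((1/19959 + 5134) + 117) = 24649 - (102469507/19959 + 117) = 24649 - 1*104804710/19959 = 24649 - 104804710/19959 = 387164681/19959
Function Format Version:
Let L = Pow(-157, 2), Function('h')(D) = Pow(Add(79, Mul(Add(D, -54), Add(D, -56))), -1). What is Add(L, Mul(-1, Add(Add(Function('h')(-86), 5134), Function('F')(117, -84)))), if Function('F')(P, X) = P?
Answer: Rational(387164681, 19959) ≈ 19398.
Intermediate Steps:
Function('h')(D) = Pow(Add(79, Mul(Add(-56, D), Add(-54, D))), -1) (Function('h')(D) = Pow(Add(79, Mul(Add(-54, D), Add(-56, D))), -1) = Pow(Add(79, Mul(Add(-56, D), Add(-54, D))), -1))
L = 24649
Add(L, Mul(-1, Add(Add(Function('h')(-86), 5134), Function('F')(117, -84)))) = Add(24649, Mul(-1, Add(Add(Pow(Add(3103, Pow(-86, 2), Mul(-110, -86)), -1), 5134), 117))) = Add(24649, Mul(-1, Add(Add(Pow(Add(3103, 7396, 9460), -1), 5134), 117))) = Add(24649, Mul(-1, Add(Add(Pow(19959, -1), 5134), 117))) = Add(24649, Mul(-1, Add(Add(Rational(1, 19959), 5134), 117))) = Add(24649, Mul(-1, Add(Rational(102469507, 19959), 117))) = Add(24649, Mul(-1, Rational(104804710, 19959))) = Add(24649, Rational(-104804710, 19959)) = Rational(387164681, 19959)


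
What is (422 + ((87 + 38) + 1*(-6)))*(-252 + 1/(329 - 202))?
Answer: -17313623/127 ≈ -1.3633e+5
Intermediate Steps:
(422 + ((87 + 38) + 1*(-6)))*(-252 + 1/(329 - 202)) = (422 + (125 - 6))*(-252 + 1/127) = (422 + 119)*(-252 + 1/127) = 541*(-32003/127) = -17313623/127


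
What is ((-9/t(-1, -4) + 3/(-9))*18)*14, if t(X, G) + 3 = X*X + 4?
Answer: -1218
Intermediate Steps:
t(X, G) = 1 + X² (t(X, G) = -3 + (X*X + 4) = -3 + (X² + 4) = -3 + (4 + X²) = 1 + X²)
((-9/t(-1, -4) + 3/(-9))*18)*14 = ((-9/(1 + (-1)²) + 3/(-9))*18)*14 = ((-9/(1 + 1) + 3*(-⅑))*18)*14 = ((-9/2 - ⅓)*18)*14 = -29/6*18*14 = -87*14 = -1218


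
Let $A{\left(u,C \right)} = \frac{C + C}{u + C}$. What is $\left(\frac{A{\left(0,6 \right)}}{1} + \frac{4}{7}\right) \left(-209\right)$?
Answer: $- \frac{3762}{7} \approx -537.43$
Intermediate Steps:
$A{\left(u,C \right)} = \frac{2 C}{C + u}$
$\left(\frac{A{\left(0,6 \right)}}{1} + \frac{4}{7}\right) \left(-209\right) = \left(\frac{2 \cdot 6 \frac{1}{6 + 0}}{1} + \frac{4}{7}\right) \left(-209\right) = \left(2 \cdot 6 \cdot \frac{1}{6} \cdot 1 + 4 \cdot \frac{1}{7}\right) \left(-209\right) = \left(2 \cdot 6 \cdot \frac{1}{6} \cdot 1 + \frac{4}{7}\right) \left(-209\right) = \left(2 \cdot 1 + \frac{4}{7}\right) \left(-209\right) = \left(2 + \frac{4}{7}\right) \left(-209\right) = \frac{18}{7} \left(-209\right) = - \frac{3762}{7}$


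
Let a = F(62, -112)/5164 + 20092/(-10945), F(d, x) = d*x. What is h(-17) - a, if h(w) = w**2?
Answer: 4128507847/14129995 ≈ 292.18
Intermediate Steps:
a = -44939292/14129995 (a = (62*(-112))/5164 + 20092/(-10945) = -6944*1/5164 + 20092*(-1/10945) = -1736/1291 - 20092/10945 = -44939292/14129995 ≈ -3.1804)
h(-17) - a = (-17)**2 - 1*(-44939292/14129995) = 289 + 44939292/14129995 = 4128507847/14129995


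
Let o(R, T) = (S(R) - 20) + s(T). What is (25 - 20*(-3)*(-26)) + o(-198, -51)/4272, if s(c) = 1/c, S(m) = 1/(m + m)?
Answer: -44145359429/28759104 ≈ -1535.0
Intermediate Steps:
S(m) = 1/(2*m)
o(R, T) = -20 + 1/T + 1/(2*R) (o(R, T) = (1/(2*R) - 20) + 1/T = (-20 + 1/(2*R)) + 1/T = -20 + 1/T + 1/(2*R))
(25 - 20*(-3)*(-26)) + o(-198, -51)/4272 = (25 - 20*(-3)*(-26)) + (-20 + 1/(-51) + (½)/(-198))/4272 = (25 + 60*(-26)) + (-20 - 1/51 + (½)*(-1/198))*(1/4272) = (25 - 1560) + (-20 - 1/51 - 1/396)*(1/4272) = -1535 - 134789/6732*1/4272 = -1535 - 134789/28759104 = -44145359429/28759104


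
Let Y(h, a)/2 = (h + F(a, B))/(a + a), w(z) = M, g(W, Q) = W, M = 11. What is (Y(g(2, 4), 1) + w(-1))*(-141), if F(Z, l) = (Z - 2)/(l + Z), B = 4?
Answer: -9024/5 ≈ -1804.8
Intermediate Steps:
w(z) = 11
F(Z, l) = (-2 + Z)/(Z + l)
Y(h, a) = (h + (-2 + a)/(4 + a))/a (Y(h, a) = 2*((h + (-2 + a)/(a + 4))/(a + a)) = 2*((h + (-2 + a)/(4 + a))/((2*a))) = 2*((h + (-2 + a)/(4 + a))*(1/(2*a))) = 2*((h + (-2 + a)/(4 + a))/(2*a)) = (h + (-2 + a)/(4 + a))/a)
(Y(g(2, 4), 1) + w(-1))*(-141) = ((-2 + 1 + 2*(4 + 1))/(1*(4 + 1)) + 11)*(-141) = (1*(-2 + 1 + 2*5)/5 + 11)*(-141) = (1*(⅕)*(-2 + 1 + 10) + 11)*(-141) = (1*(⅕)*9 + 11)*(-141) = (9/5 + 11)*(-141) = (64/5)*(-141) = -9024/5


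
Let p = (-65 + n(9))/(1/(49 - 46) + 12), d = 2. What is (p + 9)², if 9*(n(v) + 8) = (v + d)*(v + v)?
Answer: 32400/1369 ≈ 23.667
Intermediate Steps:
n(v) = -8 + 2*v*(2 + v)/9 (n(v) = -8 + ((v + 2)*(v + v))/9 = -8 + ((2 + v)*(2*v))/9 = -8 + (2*v*(2 + v))/9 = -8 + 2*v*(2 + v)/9)
p = -153/37 (p = (-65 + (-8 + (2/9)*9² + (4/9)*9))/(1/(49 - 46) + 12) = (-65 + (-8 + (2/9)*81 + 4))/(1/3 + 12) = (-65 + (-8 + 18 + 4))/(⅓ + 12) = (-65 + 14)/(37/3) = -51*3/37 = -153/37 ≈ -4.1351)
(p + 9)² = (-153/37 + 9)² = (180/37)² = 32400/1369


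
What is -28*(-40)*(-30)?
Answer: -33600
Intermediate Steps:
-28*(-40)*(-30) = 1120*(-30) = -33600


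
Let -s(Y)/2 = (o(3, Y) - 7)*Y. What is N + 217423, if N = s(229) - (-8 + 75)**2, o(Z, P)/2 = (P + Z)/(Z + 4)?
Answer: 1300468/7 ≈ 1.8578e+5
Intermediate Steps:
o(Z, P) = 2*(P + Z)/(4 + Z) (o(Z, P) = 2*((P + Z)/(Z + 4)) = 2*((P + Z)/(4 + Z)) = 2*(P + Z)/(4 + Z))
s(Y) = -2*Y*(-43/7 + 2*Y/7) (s(Y) = -2*(2*(Y + 3)/(4 + 3) - 7)*Y = -2*(2*(3 + Y)/7 - 7)*Y = -2*(2*(1/7)*(3 + Y) - 7)*Y = -2*((6/7 + 2*Y/7) - 7)*Y = -2*(-43/7 + 2*Y/7)*Y = -2*Y*(-43/7 + 2*Y/7))
N = -221493/7 (N = (2/7)*229*(43 - 2*229) - (-8 + 75)**2 = (2/7)*229*(43 - 458) - 1*67**2 = (2/7)*229*(-415) - 1*4489 = -190070/7 - 4489 = -221493/7 ≈ -31642.)
N + 217423 = -221493/7 + 217423 = 1300468/7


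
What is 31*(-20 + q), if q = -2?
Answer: -682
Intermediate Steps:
31*(-20 + q) = 31*(-20 - 2) = 31*(-22) = -682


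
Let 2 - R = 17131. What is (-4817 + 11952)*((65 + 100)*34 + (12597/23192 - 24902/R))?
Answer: 1223596605330415/30558136 ≈ 4.0042e+7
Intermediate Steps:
R = -17129 (R = 2 - 1*17131 = 2 - 17131 = -17129)
(-4817 + 11952)*((65 + 100)*34 + (12597/23192 - 24902/R)) = (-4817 + 11952)*((65 + 100)*34 + (12597/23192 - 24902/(-17129))) = 7135*(165*34 + (12597*(1/23192) - 24902*(-1/17129))) = 7135*(5610 + (969/1784 + 24902/17129)) = 7135*(5610 + 61023169/30558136) = 7135*(171492166129/30558136) = 1223596605330415/30558136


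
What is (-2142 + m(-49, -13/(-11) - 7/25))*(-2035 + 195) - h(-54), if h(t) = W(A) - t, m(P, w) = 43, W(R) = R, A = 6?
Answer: 3862100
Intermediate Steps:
h(t) = 6 - t
(-2142 + m(-49, -13/(-11) - 7/25))*(-2035 + 195) - h(-54) = (-2142 + 43)*(-2035 + 195) - (6 - 1*(-54)) = -2099*(-1840) - (6 + 54) = 3862160 - 1*60 = 3862160 - 60 = 3862100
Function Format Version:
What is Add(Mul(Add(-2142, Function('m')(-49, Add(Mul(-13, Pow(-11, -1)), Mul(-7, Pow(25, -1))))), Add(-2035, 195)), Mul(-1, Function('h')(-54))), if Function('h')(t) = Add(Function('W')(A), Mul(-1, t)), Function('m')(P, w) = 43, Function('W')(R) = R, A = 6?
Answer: 3862100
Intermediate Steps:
Function('h')(t) = Add(6, Mul(-1, t))
Add(Mul(Add(-2142, Function('m')(-49, Add(Mul(-13, Pow(-11, -1)), Mul(-7, Pow(25, -1))))), Add(-2035, 195)), Mul(-1, Function('h')(-54))) = Add(Mul(Add(-2142, 43), Add(-2035, 195)), Mul(-1, Add(6, Mul(-1, -54)))) = Add(Mul(-2099, -1840), Mul(-1, Add(6, 54))) = Add(3862160, Mul(-1, 60)) = Add(3862160, -60) = 3862100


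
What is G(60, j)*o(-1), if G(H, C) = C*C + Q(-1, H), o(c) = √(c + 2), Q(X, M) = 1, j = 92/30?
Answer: 2341/225 ≈ 10.404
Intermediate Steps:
j = 46/15 (j = 92*(1/30) = 46/15 ≈ 3.0667)
o(c) = √(2 + c)
G(H, C) = 1 + C² (G(H, C) = C*C + 1 = C² + 1 = 1 + C²)
G(60, j)*o(-1) = (1 + (46/15)²)*√(2 - 1) = (1 + 2116/225)*√1 = (2341/225)*1 = 2341/225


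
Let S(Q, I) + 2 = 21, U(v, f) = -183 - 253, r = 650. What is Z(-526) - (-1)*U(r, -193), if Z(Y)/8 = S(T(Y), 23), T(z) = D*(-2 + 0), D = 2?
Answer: -284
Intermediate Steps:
T(z) = -4 (T(z) = 2*(-2 + 0) = 2*(-2) = -4)
U(v, f) = -436
S(Q, I) = 19 (S(Q, I) = -2 + 21 = 19)
Z(Y) = 152 (Z(Y) = 8*19 = 152)
Z(-526) - (-1)*U(r, -193) = 152 - (-1)*(-436) = 152 - 1*436 = 152 - 436 = -284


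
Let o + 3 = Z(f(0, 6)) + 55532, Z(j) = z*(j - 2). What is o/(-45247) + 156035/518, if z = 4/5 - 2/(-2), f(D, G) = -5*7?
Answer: 35156930609/117189730 ≈ 300.00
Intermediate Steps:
f(D, G) = -35
z = 9/5 (z = 4*(1/5) - 2*(-1/2) = 4/5 + 1 = 9/5 ≈ 1.8000)
Z(j) = -18/5 + 9*j/5 (Z(j) = 9*(j - 2)/5 = 9*(-2 + j)/5 = -18/5 + 9*j/5)
o = 277312/5 (o = -3 + ((-18/5 + (9/5)*(-35)) + 55532) = -3 + ((-18/5 - 63) + 55532) = -3 + (-333/5 + 55532) = -3 + 277327/5 = 277312/5 ≈ 55462.)
o/(-45247) + 156035/518 = (277312/5)/(-45247) + 156035/518 = (277312/5)*(-1/45247) + 156035*(1/518) = -277312/226235 + 156035/518 = 35156930609/117189730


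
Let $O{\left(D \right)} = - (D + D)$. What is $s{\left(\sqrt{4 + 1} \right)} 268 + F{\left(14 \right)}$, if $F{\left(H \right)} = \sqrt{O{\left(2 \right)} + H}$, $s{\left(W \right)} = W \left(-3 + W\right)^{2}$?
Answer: $-8040 + \sqrt{10} + 3752 \sqrt{5} \approx 352.89$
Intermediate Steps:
$O{\left(D \right)} = - 2 D$
$F{\left(H \right)} = \sqrt{-4 + H}$ ($F{\left(H \right)} = \sqrt{\left(-2\right) 2 + H} = \sqrt{-4 + H}$)
$s{\left(\sqrt{4 + 1} \right)} 268 + F{\left(14 \right)} = \sqrt{4 + 1} \left(-3 + \sqrt{4 + 1}\right)^{2} \cdot 268 + \sqrt{-4 + 14} = \sqrt{5} \left(-3 + \sqrt{5}\right)^{2} \cdot 268 + \sqrt{10} = 268 \sqrt{5} \left(-3 + \sqrt{5}\right)^{2} + \sqrt{10} = \sqrt{10} + 268 \sqrt{5} \left(-3 + \sqrt{5}\right)^{2}$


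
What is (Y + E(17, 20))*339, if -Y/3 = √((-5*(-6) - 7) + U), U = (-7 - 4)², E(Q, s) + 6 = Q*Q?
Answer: 83733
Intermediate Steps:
E(Q, s) = -6 + Q² (E(Q, s) = -6 + Q*Q = -6 + Q²)
U = 121 (U = (-11)² = 121)
Y = -36 (Y = -3*√((-5*(-6) - 7) + 121) = -3*√((30 - 7) + 121) = -3*√(23 + 121) = -3*√144 = -3*12 = -36)
(Y + E(17, 20))*339 = (-36 + (-6 + 17²))*339 = (-36 + (-6 + 289))*339 = (-36 + 283)*339 = 247*339 = 83733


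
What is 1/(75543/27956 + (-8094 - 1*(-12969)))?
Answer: 27956/136361043 ≈ 0.00020501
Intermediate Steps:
1/(75543/27956 + (-8094 - 1*(-12969))) = 1/(75543*(1/27956) + (-8094 + 12969)) = 1/(75543/27956 + 4875) = 1/(136361043/27956) = 27956/136361043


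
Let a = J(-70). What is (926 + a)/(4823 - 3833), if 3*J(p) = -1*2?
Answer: 1388/1485 ≈ 0.93468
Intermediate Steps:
J(p) = -2/3 (J(p) = (-1*2)/3 = (1/3)*(-2) = -2/3)
a = -2/3 ≈ -0.66667
(926 + a)/(4823 - 3833) = (926 - 2/3)/(4823 - 3833) = (2776/3)/990 = (2776/3)*(1/990) = 1388/1485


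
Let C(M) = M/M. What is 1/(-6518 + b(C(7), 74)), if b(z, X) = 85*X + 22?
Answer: -1/206 ≈ -0.0048544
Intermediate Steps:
C(M) = 1
b(z, X) = 22 + 85*X
1/(-6518 + b(C(7), 74)) = 1/(-6518 + (22 + 85*74)) = 1/(-6518 + (22 + 6290)) = 1/(-6518 + 6312) = 1/(-206) = -1/206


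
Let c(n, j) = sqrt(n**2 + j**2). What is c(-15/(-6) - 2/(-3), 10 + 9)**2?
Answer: 13357/36 ≈ 371.03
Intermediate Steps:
c(n, j) = sqrt(j**2 + n**2)
c(-15/(-6) - 2/(-3), 10 + 9)**2 = (sqrt((10 + 9)**2 + (-15/(-6) - 2/(-3))**2))**2 = (sqrt(19**2 + (-15*(-1/6) - 2*(-1/3))**2))**2 = (sqrt(361 + (5/2 + 2/3)**2))**2 = (sqrt(361 + (19/6)**2))**2 = (sqrt(361 + 361/36))**2 = (sqrt(13357/36))**2 = (19*sqrt(37)/6)**2 = 13357/36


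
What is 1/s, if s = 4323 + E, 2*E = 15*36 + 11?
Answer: 2/9197 ≈ 0.00021746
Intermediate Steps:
E = 551/2 (E = (15*36 + 11)/2 = (540 + 11)/2 = (½)*551 = 551/2 ≈ 275.50)
s = 9197/2 (s = 4323 + 551/2 = 9197/2 ≈ 4598.5)
1/s = 1/(9197/2) = 2/9197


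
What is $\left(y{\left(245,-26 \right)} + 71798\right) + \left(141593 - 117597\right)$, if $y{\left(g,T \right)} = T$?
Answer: $95768$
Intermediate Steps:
$\left(y{\left(245,-26 \right)} + 71798\right) + \left(141593 - 117597\right) = \left(-26 + 71798\right) + \left(141593 - 117597\right) = 71772 + 23996 = 95768$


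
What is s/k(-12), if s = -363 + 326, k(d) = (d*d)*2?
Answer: -37/288 ≈ -0.12847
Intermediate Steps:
k(d) = 2*d² (k(d) = d²*2 = 2*d²)
s = -37
s/k(-12) = -37/(2*(-12)²) = -37/(2*144) = -37/288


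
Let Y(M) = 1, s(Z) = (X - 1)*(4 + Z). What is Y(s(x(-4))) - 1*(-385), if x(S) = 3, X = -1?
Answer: 386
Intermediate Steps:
s(Z) = -8 - 2*Z (s(Z) = (-1 - 1)*(4 + Z) = -2*(4 + Z) = -8 - 2*Z)
Y(s(x(-4))) - 1*(-385) = 1 - 1*(-385) = 1 + 385 = 386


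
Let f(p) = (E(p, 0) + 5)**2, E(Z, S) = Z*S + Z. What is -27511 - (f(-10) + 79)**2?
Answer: -38327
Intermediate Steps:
E(Z, S) = Z + S*Z (E(Z, S) = S*Z + Z = Z + S*Z)
f(p) = (5 + p)**2 (f(p) = (p*(1 + 0) + 5)**2 = (p*1 + 5)**2 = (p + 5)**2 = (5 + p)**2)
-27511 - (f(-10) + 79)**2 = -27511 - ((5 - 10)**2 + 79)**2 = -27511 - ((-5)**2 + 79)**2 = -27511 - (25 + 79)**2 = -27511 - 1*104**2 = -27511 - 1*10816 = -27511 - 10816 = -38327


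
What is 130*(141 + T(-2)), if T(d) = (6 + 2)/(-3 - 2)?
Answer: 18122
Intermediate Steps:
T(d) = -8/5 (T(d) = 8/(-5) = 8*(-1/5) = -8/5)
130*(141 + T(-2)) = 130*(141 - 8/5) = 130*(697/5) = 18122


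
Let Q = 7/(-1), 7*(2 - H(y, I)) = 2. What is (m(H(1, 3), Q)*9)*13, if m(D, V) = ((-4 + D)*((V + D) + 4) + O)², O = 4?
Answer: 13525200/2401 ≈ 5633.2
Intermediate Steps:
H(y, I) = 12/7 (H(y, I) = 2 - ⅐*2 = 2 - 2/7 = 12/7)
Q = -7 (Q = 7*(-1) = -7)
m(D, V) = (4 + (-4 + D)*(4 + D + V))² (m(D, V) = ((-4 + D)*((V + D) + 4) + 4)² = ((-4 + D)*((D + V) + 4) + 4)² = ((-4 + D)*(4 + D + V) + 4)² = (4 + (-4 + D)*(4 + D + V))²)
(m(H(1, 3), Q)*9)*13 = ((-12 + (12/7)² - 4*(-7) + (12/7)*(-7))²*9)*13 = ((-12 + 144/49 + 28 - 12)²*9)*13 = ((340/49)²*9)*13 = ((115600/2401)*9)*13 = (1040400/2401)*13 = 13525200/2401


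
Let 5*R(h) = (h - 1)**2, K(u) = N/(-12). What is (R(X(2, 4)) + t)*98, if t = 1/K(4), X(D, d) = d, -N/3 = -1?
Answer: -1078/5 ≈ -215.60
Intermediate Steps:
N = 3 (N = -3*(-1) = 3)
K(u) = -1/4 (K(u) = 3/(-12) = 3*(-1/12) = -1/4)
R(h) = (-1 + h)**2/5 (R(h) = (h - 1)**2/5 = (-1 + h)**2/5)
t = -4 (t = 1/(-1/4) = -4)
(R(X(2, 4)) + t)*98 = ((-1 + 4)**2/5 - 4)*98 = ((1/5)*3**2 - 4)*98 = ((1/5)*9 - 4)*98 = (9/5 - 4)*98 = -11/5*98 = -1078/5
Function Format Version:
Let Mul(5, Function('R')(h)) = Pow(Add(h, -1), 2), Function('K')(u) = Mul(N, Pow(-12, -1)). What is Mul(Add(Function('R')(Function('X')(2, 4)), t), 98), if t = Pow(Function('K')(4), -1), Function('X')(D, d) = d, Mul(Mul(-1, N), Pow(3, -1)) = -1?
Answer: Rational(-1078, 5) ≈ -215.60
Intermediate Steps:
N = 3 (N = Mul(-3, -1) = 3)
Function('K')(u) = Rational(-1, 4) (Function('K')(u) = Mul(3, Pow(-12, -1)) = Mul(3, Rational(-1, 12)) = Rational(-1, 4))
Function('R')(h) = Mul(Rational(1, 5), Pow(Add(-1, h), 2)) (Function('R')(h) = Mul(Rational(1, 5), Pow(Add(h, -1), 2)) = Mul(Rational(1, 5), Pow(Add(-1, h), 2)))
t = -4 (t = Pow(Rational(-1, 4), -1) = -4)
Mul(Add(Function('R')(Function('X')(2, 4)), t), 98) = Mul(Add(Mul(Rational(1, 5), Pow(Add(-1, 4), 2)), -4), 98) = Mul(Add(Mul(Rational(1, 5), Pow(3, 2)), -4), 98) = Mul(Add(Mul(Rational(1, 5), 9), -4), 98) = Mul(Add(Rational(9, 5), -4), 98) = Mul(Rational(-11, 5), 98) = Rational(-1078, 5)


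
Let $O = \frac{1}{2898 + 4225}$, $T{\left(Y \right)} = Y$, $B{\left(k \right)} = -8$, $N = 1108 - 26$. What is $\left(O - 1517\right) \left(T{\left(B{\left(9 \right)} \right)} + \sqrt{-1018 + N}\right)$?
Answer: $0$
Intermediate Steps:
$N = 1082$ ($N = 1108 - 26 = 1082$)
$O = \frac{1}{7123} \approx 0.00014039$
$\left(O - 1517\right) \left(T{\left(B{\left(9 \right)} \right)} + \sqrt{-1018 + N}\right) = \left(\frac{1}{7123} - 1517\right) \left(-8 + \sqrt{-1018 + 1082}\right) = - \frac{10805590 \left(-8 + \sqrt{64}\right)}{7123} = - \frac{10805590 \left(-8 + 8\right)}{7123} = \left(- \frac{10805590}{7123}\right) 0 = 0$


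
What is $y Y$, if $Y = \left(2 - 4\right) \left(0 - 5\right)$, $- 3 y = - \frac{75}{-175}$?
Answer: $- \frac{10}{7} \approx -1.4286$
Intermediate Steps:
$y = - \frac{1}{7}$ ($y = - \frac{\left(-1\right) \frac{75}{-175}}{3} = - \frac{\left(-1\right) 75 \left(- \frac{1}{175}\right)}{3} = - \frac{\left(-1\right) \left(- \frac{3}{7}\right)}{3} = \left(- \frac{1}{3}\right) \frac{3}{7} = - \frac{1}{7} \approx -0.14286$)
$Y = 10$ ($Y = \left(-2\right) \left(-5\right) = 10$)
$y Y = \left(- \frac{1}{7}\right) 10 = - \frac{10}{7}$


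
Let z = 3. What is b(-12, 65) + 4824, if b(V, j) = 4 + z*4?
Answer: 4840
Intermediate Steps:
b(V, j) = 16 (b(V, j) = 4 + 3*4 = 4 + 12 = 16)
b(-12, 65) + 4824 = 16 + 4824 = 4840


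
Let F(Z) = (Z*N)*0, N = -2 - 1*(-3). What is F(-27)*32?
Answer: 0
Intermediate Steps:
N = 1 (N = -2 + 3 = 1)
F(Z) = 0 (F(Z) = (Z*1)*0 = Z*0 = 0)
F(-27)*32 = 0*32 = 0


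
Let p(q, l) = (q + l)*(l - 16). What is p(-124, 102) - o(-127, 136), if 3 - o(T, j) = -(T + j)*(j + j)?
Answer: -4343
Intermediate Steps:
p(q, l) = (-16 + l)*(l + q) (p(q, l) = (l + q)*(-16 + l) = (-16 + l)*(l + q))
o(T, j) = 3 + 2*j*(T + j) (o(T, j) = 3 - (-1)*(T + j)*(j + j) = 3 - (-1)*(T + j)*(2*j) = 3 - (-1)*2*j*(T + j) = 3 - (-2)*j*(T + j) = 3 + 2*j*(T + j))
p(-124, 102) - o(-127, 136) = (102² - 16*102 - 16*(-124) + 102*(-124)) - (3 + 2*136² + 2*(-127)*136) = (10404 - 1632 + 1984 - 12648) - (3 + 2*18496 - 34544) = -1892 - (3 + 36992 - 34544) = -1892 - 1*2451 = -1892 - 2451 = -4343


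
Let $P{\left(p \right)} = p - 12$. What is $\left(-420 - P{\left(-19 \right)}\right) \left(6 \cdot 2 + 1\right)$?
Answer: $-5057$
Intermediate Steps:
$P{\left(p \right)} = -12 + p$ ($P{\left(p \right)} = p - 12 = -12 + p$)
$\left(-420 - P{\left(-19 \right)}\right) \left(6 \cdot 2 + 1\right) = \left(-420 - \left(-12 - 19\right)\right) \left(6 \cdot 2 + 1\right) = \left(-420 - -31\right) \left(12 + 1\right) = \left(-420 + 31\right) 13 = \left(-389\right) 13 = -5057$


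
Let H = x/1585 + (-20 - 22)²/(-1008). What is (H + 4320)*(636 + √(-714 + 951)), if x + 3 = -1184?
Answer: 4352300163/1585 + 27372957*√237/6340 ≈ 2.8124e+6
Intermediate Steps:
x = -1187 (x = -3 - 1184 = -1187)
H = -15843/6340 (H = -1187/1585 + (-20 - 22)²/(-1008) = -1187*1/1585 + (-42)²*(-1/1008) = -1187/1585 + 1764*(-1/1008) = -1187/1585 - 7/4 = -15843/6340 ≈ -2.4989)
(H + 4320)*(636 + √(-714 + 951)) = (-15843/6340 + 4320)*(636 + √(-714 + 951)) = 27372957*(636 + √237)/6340 = 4352300163/1585 + 27372957*√237/6340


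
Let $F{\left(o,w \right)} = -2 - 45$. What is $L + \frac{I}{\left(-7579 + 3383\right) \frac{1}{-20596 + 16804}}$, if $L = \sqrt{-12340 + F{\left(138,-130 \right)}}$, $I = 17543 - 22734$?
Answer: $- \frac{4921068}{1049} + i \sqrt{12387} \approx -4691.2 + 111.3 i$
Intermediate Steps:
$I = -5191$
$F{\left(o,w \right)} = -47$ ($F{\left(o,w \right)} = -2 - 45 = -47$)
$L = i \sqrt{12387}$ ($L = \sqrt{-12340 - 47} = \sqrt{-12387} = i \sqrt{12387} \approx 111.3 i$)
$L + \frac{I}{\left(-7579 + 3383\right) \frac{1}{-20596 + 16804}} = i \sqrt{12387} - \frac{5191}{\left(-7579 + 3383\right) \frac{1}{-20596 + 16804}} = i \sqrt{12387} - \frac{5191}{\left(-4196\right) \frac{1}{-3792}} = i \sqrt{12387} - \frac{5191}{\left(-4196\right) \left(- \frac{1}{3792}\right)} = i \sqrt{12387} - \frac{5191}{\frac{1049}{948}} = i \sqrt{12387} - \frac{4921068}{1049} = - \frac{4921068}{1049} + i \sqrt{12387}$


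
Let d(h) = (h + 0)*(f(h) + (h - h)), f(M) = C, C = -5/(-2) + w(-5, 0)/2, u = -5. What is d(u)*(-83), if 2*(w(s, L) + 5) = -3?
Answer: -1245/4 ≈ -311.25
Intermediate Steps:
w(s, L) = -13/2 (w(s, L) = -5 + (½)*(-3) = -5 - 3/2 = -13/2)
C = -¾ (C = -5/(-2) - 13/2/2 = -5*(-½) - 13/2*½ = 5/2 - 13/4 = -¾ ≈ -0.75000)
f(M) = -¾
d(h) = -3*h/4 (d(h) = (h + 0)*(-¾ + (h - h)) = h*(-¾ + 0) = h*(-¾) = -3*h/4)
d(u)*(-83) = -¾*(-5)*(-83) = (15/4)*(-83) = -1245/4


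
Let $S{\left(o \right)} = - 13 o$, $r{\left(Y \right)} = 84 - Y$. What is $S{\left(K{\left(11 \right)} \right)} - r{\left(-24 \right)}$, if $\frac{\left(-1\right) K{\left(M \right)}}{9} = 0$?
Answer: $-108$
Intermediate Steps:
$K{\left(M \right)} = 0$ ($K{\left(M \right)} = \left(-9\right) 0 = 0$)
$S{\left(K{\left(11 \right)} \right)} - r{\left(-24 \right)} = \left(-13\right) 0 - \left(84 - -24\right) = 0 - \left(84 + 24\right) = 0 - 108 = -108$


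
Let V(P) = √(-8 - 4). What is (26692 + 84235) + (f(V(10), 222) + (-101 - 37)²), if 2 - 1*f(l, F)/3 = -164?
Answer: 130469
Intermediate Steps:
V(P) = 2*I*√3 (V(P) = √(-12) = 2*I*√3)
f(l, F) = 498 (f(l, F) = 6 - 3*(-164) = 6 + 492 = 498)
(26692 + 84235) + (f(V(10), 222) + (-101 - 37)²) = (26692 + 84235) + (498 + (-101 - 37)²) = 110927 + (498 + (-138)²) = 110927 + (498 + 19044) = 110927 + 19542 = 130469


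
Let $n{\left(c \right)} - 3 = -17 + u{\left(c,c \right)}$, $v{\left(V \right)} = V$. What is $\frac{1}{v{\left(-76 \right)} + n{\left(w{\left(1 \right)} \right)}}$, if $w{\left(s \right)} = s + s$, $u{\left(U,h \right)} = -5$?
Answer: $- \frac{1}{95} \approx -0.010526$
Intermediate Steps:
$w{\left(s \right)} = 2 s$
$n{\left(c \right)} = -19$ ($n{\left(c \right)} = 3 - 22 = -19$)
$\frac{1}{v{\left(-76 \right)} + n{\left(w{\left(1 \right)} \right)}} = \frac{1}{-76 - 19} = \frac{1}{-95} = - \frac{1}{95}$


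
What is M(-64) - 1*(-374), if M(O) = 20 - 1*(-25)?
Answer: 419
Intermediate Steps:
M(O) = 45 (M(O) = 20 + 25 = 45)
M(-64) - 1*(-374) = 45 - 1*(-374) = 45 + 374 = 419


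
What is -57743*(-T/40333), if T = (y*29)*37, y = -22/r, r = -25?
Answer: 1363081258/1008325 ≈ 1351.8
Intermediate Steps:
y = 22/25 (y = -22/(-25) = -22*(-1/25) = 22/25 ≈ 0.88000)
T = 23606/25 (T = ((22/25)*29)*37 = (638/25)*37 = 23606/25 ≈ 944.24)
-57743*(-T/40333) = -57743/((-40333/23606/25)) = -57743/((-40333*25/23606)) = -57743/(-1008325/23606) = -57743*(-23606/1008325) = 1363081258/1008325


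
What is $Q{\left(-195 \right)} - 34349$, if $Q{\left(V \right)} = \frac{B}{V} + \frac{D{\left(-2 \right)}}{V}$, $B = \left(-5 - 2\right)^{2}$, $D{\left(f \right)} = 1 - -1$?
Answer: $- \frac{2232702}{65} \approx -34349.0$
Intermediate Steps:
$D{\left(f \right)} = 2$ ($D{\left(f \right)} = 1 + 1 = 2$)
$B = 49$ ($B = \left(-7\right)^{2} = 49$)
$Q{\left(V \right)} = \frac{51}{V}$ ($Q{\left(V \right)} = \frac{49}{V} + \frac{2}{V} = \frac{51}{V}$)
$Q{\left(-195 \right)} - 34349 = \frac{51}{-195} - 34349 = 51 \left(- \frac{1}{195}\right) - 34349 = - \frac{17}{65} - 34349 = - \frac{2232702}{65}$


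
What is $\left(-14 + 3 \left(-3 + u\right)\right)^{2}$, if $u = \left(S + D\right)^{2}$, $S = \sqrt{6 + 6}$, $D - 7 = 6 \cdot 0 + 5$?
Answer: $260233 + 128160 \sqrt{3} \approx 4.8221 \cdot 10^{5}$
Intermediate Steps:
$D = 12$ ($D = 7 + \left(6 \cdot 0 + 5\right) = 7 + \left(0 + 5\right) = 7 + 5 = 12$)
$S = 2 \sqrt{3}$ ($S = \sqrt{12} = 2 \sqrt{3} \approx 3.4641$)
$u = \left(12 + 2 \sqrt{3}\right)^{2}$ ($u = \left(2 \sqrt{3} + 12\right)^{2} = \left(12 + 2 \sqrt{3}\right)^{2} \approx 239.14$)
$\left(-14 + 3 \left(-3 + u\right)\right)^{2} = \left(-14 + 3 \left(-3 + \left(156 + 48 \sqrt{3}\right)\right)\right)^{2} = \left(-14 + 3 \left(153 + 48 \sqrt{3}\right)\right)^{2} = \left(-14 + \left(459 + 144 \sqrt{3}\right)\right)^{2} = \left(445 + 144 \sqrt{3}\right)^{2}$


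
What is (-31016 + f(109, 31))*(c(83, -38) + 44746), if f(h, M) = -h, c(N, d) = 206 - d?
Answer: -1400313750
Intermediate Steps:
(-31016 + f(109, 31))*(c(83, -38) + 44746) = (-31016 - 1*109)*((206 - 1*(-38)) + 44746) = (-31016 - 109)*((206 + 38) + 44746) = -31125*(244 + 44746) = -31125*44990 = -1400313750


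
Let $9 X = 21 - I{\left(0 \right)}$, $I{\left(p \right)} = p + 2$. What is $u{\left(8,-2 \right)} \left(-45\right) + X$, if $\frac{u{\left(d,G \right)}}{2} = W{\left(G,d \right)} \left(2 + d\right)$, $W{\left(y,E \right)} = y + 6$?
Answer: $- \frac{32381}{9} \approx -3597.9$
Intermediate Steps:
$W{\left(y,E \right)} = 6 + y$
$I{\left(p \right)} = 2 + p$
$u{\left(d,G \right)} = 2 \left(2 + d\right) \left(6 + G\right)$ ($u{\left(d,G \right)} = 2 \left(6 + G\right) \left(2 + d\right) = 2 \left(2 + d\right) \left(6 + G\right)$)
$X = \frac{19}{9}$ ($X = \frac{21 - \left(2 + 0\right)}{9} = \frac{21 - 2}{9} = \frac{1}{9} \cdot 19 = \frac{19}{9} \approx 2.1111$)
$u{\left(8,-2 \right)} \left(-45\right) + X = 2 \left(2 + 8\right) \left(6 - 2\right) \left(-45\right) + \frac{19}{9} = 2 \cdot 10 \cdot 4 \left(-45\right) + \frac{19}{9} = 80 \left(-45\right) + \frac{19}{9} = -3600 + \frac{19}{9} = - \frac{32381}{9}$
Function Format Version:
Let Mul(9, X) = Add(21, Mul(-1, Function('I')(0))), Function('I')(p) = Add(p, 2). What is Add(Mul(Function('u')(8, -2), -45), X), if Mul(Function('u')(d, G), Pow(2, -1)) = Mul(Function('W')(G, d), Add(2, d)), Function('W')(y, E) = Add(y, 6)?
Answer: Rational(-32381, 9) ≈ -3597.9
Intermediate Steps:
Function('W')(y, E) = Add(6, y)
Function('I')(p) = Add(2, p)
Function('u')(d, G) = Mul(2, Add(2, d), Add(6, G)) (Function('u')(d, G) = Mul(2, Mul(Add(6, G), Add(2, d))) = Mul(2, Mul(Add(2, d), Add(6, G))) = Mul(2, Add(2, d), Add(6, G)))
X = Rational(19, 9) (X = Mul(Rational(1, 9), Add(21, Mul(-1, Add(2, 0)))) = Mul(Rational(1, 9), Add(21, Mul(-1, 2))) = Mul(Rational(1, 9), Add(21, -2)) = Mul(Rational(1, 9), 19) = Rational(19, 9) ≈ 2.1111)
Add(Mul(Function('u')(8, -2), -45), X) = Add(Mul(Mul(2, Add(2, 8), Add(6, -2)), -45), Rational(19, 9)) = Add(Mul(Mul(2, 10, 4), -45), Rational(19, 9)) = Add(Mul(80, -45), Rational(19, 9)) = Add(-3600, Rational(19, 9)) = Rational(-32381, 9)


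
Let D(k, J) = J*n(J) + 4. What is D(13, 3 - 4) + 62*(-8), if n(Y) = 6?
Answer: -498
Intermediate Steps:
D(k, J) = 4 + 6*J (D(k, J) = J*6 + 4 = 6*J + 4 = 4 + 6*J)
D(13, 3 - 4) + 62*(-8) = (4 + 6*(3 - 4)) + 62*(-8) = (4 + 6*(-1)) - 496 = (4 - 6) - 496 = -2 - 496 = -498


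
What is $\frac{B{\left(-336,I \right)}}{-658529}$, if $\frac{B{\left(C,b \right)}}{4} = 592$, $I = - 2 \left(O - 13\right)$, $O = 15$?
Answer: $- \frac{2368}{658529} \approx -0.0035959$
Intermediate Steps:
$I = -4$ ($I = - 2 \left(15 - 13\right) = \left(-2\right) 2 = -4$)
$B{\left(C,b \right)} = 2368$ ($B{\left(C,b \right)} = 4 \cdot 592 = 2368$)
$\frac{B{\left(-336,I \right)}}{-658529} = \frac{2368}{-658529} = 2368 \left(- \frac{1}{658529}\right) = - \frac{2368}{658529}$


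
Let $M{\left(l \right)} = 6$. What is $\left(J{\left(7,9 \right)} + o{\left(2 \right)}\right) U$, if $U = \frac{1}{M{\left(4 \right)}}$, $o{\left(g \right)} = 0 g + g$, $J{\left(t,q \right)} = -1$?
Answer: $\frac{1}{6} \approx 0.16667$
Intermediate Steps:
$o{\left(g \right)} = g$ ($o{\left(g \right)} = 0 + g = g$)
$U = \frac{1}{6} \approx 0.16667$
$\left(J{\left(7,9 \right)} + o{\left(2 \right)}\right) U = \left(-1 + 2\right) \frac{1}{6} = 1 \cdot \frac{1}{6} = \frac{1}{6}$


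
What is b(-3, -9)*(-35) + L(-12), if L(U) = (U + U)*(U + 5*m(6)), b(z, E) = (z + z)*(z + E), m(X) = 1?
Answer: -2352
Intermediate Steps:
b(z, E) = 2*z*(E + z) (b(z, E) = (2*z)*(E + z) = 2*z*(E + z))
L(U) = 2*U*(5 + U) (L(U) = (U + U)*(U + 5*1) = (2*U)*(U + 5) = (2*U)*(5 + U) = 2*U*(5 + U))
b(-3, -9)*(-35) + L(-12) = (2*(-3)*(-9 - 3))*(-35) + 2*(-12)*(5 - 12) = (2*(-3)*(-12))*(-35) + 2*(-12)*(-7) = 72*(-35) + 168 = -2520 + 168 = -2352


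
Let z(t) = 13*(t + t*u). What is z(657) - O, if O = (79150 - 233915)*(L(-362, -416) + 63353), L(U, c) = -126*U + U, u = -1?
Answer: 16807943295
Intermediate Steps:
L(U, c) = -125*U
z(t) = 0 (z(t) = 13*(t + t*(-1)) = 13*(t - t) = 13*0 = 0)
O = -16807943295 (O = (79150 - 233915)*(-125*(-362) + 63353) = -154765*(45250 + 63353) = -154765*108603 = -16807943295)
z(657) - O = 0 - 1*(-16807943295) = 0 + 16807943295 = 16807943295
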